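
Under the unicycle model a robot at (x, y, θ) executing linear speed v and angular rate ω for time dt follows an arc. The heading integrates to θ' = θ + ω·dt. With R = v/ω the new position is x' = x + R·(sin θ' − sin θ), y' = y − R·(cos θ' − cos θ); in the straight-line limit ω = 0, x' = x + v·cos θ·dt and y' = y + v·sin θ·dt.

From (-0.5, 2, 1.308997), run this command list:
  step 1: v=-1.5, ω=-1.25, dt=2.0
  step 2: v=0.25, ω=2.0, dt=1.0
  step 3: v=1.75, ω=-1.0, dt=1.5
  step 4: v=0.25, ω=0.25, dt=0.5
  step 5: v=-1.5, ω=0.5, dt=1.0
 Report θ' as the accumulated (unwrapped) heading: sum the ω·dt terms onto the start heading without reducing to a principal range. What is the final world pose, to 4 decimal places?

(-1.4953, 2.3543, -0.0660)

step 1: θ'=-1.1910 (R=1.2000) → pose (-2.7736, 1.8657, -1.1910)
step 2: θ'=0.8090 (R=0.1250) → pose (-2.5671, 1.8258, 0.8090)
step 3: θ'=-0.6910 (R=-1.7500) → pose (-0.1855, 1.9664, -0.6910)
step 4: θ'=-0.5660 (R=1.0000) → pose (-0.0844, 1.8930, -0.5660)
step 5: θ'=-0.0660 (R=-3.0000) → pose (-1.4953, 2.3543, -0.0660)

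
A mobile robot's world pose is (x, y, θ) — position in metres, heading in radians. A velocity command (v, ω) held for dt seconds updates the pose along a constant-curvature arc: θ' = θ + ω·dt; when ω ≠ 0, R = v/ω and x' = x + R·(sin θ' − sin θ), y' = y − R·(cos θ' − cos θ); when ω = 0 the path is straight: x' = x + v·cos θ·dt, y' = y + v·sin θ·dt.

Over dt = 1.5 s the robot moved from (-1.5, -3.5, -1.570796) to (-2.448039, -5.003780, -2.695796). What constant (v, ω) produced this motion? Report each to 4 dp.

Δθ = -2.695796 − -1.570796 = -1.125000
ω = Δθ/dt = -1.125000/1.5 = -0.7500
R = −Δy/(cos θ' − cos θ) = -1.6667
v = R·ω = -1.6667·-0.7500 = 1.2500

v = 1.2500, ω = -0.7500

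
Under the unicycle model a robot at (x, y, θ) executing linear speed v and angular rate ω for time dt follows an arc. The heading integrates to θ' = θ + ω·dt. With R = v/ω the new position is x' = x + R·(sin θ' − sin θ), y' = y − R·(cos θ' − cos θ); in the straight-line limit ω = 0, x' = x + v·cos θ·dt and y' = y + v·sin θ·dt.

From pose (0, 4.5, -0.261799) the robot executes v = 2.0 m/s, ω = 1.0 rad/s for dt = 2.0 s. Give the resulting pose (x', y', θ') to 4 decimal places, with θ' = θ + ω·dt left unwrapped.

θ' = -0.2618 + 1.0·2.0 = 1.7382
R = v/ω = 2.0/1.0 = 2.0000
x' = 0 + 2.0000·(sin 1.7382 − sin -0.2618) = 2.4897
y' = 4.5 − 2.0000·(cos 1.7382 − cos -0.2618) = 6.7651

(2.4897, 6.7651, 1.7382)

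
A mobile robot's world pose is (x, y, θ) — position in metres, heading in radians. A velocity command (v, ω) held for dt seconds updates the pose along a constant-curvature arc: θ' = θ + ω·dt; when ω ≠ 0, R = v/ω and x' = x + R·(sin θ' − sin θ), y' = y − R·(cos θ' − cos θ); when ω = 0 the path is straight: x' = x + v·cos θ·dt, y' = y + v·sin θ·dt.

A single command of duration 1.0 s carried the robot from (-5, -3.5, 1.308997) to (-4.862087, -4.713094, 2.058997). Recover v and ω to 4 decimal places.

v = -1.2500, ω = 0.7500

Δθ = 2.058997 − 1.308997 = 0.750000
ω = Δθ/dt = 0.750000/1.0 = 0.7500
R = −Δy/(cos θ' − cos θ) = -1.6667
v = R·ω = -1.6667·0.7500 = -1.2500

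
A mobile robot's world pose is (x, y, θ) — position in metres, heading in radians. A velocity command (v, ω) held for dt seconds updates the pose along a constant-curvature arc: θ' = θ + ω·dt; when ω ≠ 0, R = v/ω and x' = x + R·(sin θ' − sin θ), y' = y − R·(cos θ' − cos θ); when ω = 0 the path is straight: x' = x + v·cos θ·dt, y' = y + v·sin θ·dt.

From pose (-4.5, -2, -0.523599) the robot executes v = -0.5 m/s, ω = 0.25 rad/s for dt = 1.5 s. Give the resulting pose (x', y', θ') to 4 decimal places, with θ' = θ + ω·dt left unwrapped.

θ' = -0.5236 + 0.25·1.5 = -0.1486
R = v/ω = -0.5/0.25 = -2.0000
x' = -4.5 + -2.0000·(sin -0.1486 − sin -0.5236) = -5.2039
y' = -2 − -2.0000·(cos -0.1486 − cos -0.5236) = -1.7541

(-5.2039, -1.7541, -0.1486)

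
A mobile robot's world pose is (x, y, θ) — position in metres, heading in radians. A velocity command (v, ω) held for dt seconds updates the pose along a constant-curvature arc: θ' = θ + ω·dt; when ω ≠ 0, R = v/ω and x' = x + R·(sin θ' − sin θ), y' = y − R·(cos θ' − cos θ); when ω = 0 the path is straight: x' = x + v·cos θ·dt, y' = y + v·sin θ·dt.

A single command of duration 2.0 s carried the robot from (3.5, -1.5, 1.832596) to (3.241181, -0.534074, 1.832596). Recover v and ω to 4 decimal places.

Δθ = 1.832596 − 1.832596 = 0.000000
ω = Δθ/dt = 0.000000/2.0 = 0.0000
ω = 0 → v = (Δx·cos θ + Δy·sin θ)/dt = 0.5000

v = 0.5000, ω = 0.0000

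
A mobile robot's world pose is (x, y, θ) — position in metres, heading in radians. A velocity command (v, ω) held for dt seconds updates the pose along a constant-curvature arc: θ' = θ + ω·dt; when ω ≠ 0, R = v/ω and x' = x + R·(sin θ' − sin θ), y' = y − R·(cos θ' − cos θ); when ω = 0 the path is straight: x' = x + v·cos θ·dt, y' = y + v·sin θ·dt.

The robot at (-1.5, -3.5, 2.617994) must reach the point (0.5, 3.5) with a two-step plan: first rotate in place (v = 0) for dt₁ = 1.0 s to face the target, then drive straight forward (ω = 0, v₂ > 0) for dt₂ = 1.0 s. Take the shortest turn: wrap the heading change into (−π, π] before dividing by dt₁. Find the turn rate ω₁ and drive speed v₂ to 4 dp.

heading to target = atan2(3.5−-3.5, 0.5−-1.5) = 1.2925
Δθ = wrap(1.2925 − 2.6180) = -1.3255; ω₁ = Δθ/dt₁ = -1.3255
distance = √((0.5−-1.5)² + (3.5−-3.5)²) = 7.2801; v₂ = distance/dt₂ = 7.2801

ω₁ = -1.3255, v₂ = 7.2801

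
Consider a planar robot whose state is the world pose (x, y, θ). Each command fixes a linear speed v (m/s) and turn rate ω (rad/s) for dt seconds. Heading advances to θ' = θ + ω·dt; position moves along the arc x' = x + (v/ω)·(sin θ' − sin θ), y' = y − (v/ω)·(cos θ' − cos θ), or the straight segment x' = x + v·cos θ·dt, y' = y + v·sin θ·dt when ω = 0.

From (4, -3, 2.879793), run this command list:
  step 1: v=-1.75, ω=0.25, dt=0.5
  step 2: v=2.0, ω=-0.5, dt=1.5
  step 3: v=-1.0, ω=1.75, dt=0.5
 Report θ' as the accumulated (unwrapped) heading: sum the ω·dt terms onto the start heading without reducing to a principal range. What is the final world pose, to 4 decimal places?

step 1: θ'=3.0048 (R=-7.0000) → pose (4.8571, -3.1731, 3.0048)
step 2: θ'=2.2548 (R=-4.0000) → pose (2.3024, -1.7381, 2.2548)
step 3: θ'=3.1298 (R=-0.5714) → pose (2.7385, -1.9484, 3.1298)

(2.7385, -1.9484, 3.1298)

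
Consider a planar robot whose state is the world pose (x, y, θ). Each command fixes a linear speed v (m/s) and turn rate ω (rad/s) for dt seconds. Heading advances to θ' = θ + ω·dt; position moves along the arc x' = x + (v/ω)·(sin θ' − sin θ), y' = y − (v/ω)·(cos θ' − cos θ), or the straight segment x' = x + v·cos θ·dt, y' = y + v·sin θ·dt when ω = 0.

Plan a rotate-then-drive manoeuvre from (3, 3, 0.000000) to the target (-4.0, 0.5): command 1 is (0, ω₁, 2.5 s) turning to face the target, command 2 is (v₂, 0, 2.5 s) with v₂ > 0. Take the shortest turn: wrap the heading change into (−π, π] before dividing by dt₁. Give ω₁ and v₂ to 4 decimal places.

heading to target = atan2(0.5−3, -4−3) = -2.7986
Δθ = wrap(-2.7986 − 0.0000) = -2.7986; ω₁ = Δθ/dt₁ = -1.1194
distance = √((-4−3)² + (0.5−3)²) = 7.4330; v₂ = distance/dt₂ = 2.9732

ω₁ = -1.1194, v₂ = 2.9732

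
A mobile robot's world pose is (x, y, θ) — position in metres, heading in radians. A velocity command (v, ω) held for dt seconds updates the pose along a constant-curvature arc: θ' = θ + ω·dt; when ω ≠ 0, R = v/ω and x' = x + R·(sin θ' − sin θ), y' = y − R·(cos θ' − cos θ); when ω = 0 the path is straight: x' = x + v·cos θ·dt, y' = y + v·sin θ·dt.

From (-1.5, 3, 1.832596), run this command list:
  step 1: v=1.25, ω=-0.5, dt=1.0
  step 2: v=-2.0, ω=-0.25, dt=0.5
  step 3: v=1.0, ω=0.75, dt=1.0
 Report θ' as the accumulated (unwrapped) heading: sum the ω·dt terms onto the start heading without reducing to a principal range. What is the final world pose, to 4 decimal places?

step 1: θ'=1.3326 (R=-2.5000) → pose (-1.5146, 4.2369, 1.3326)
step 2: θ'=1.2076 (R=8.0000) → pose (-1.8106, 3.2824, 1.2076)
step 3: θ'=1.9576 (R=1.3333) → pose (-1.8221, 4.2591, 1.9576)

(-1.8221, 4.2591, 1.9576)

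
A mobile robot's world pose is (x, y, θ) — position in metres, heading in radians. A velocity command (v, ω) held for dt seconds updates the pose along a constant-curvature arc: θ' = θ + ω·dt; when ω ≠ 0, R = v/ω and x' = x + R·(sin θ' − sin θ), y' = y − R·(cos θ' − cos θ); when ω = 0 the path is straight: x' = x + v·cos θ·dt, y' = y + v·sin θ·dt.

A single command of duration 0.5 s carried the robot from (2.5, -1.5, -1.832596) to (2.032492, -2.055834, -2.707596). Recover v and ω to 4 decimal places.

Δθ = -2.707596 − -1.832596 = -0.875000
ω = Δθ/dt = -0.875000/0.5 = -1.7500
R = −Δy/(cos θ' − cos θ) = -0.8571
v = R·ω = -0.8571·-1.7500 = 1.5000

v = 1.5000, ω = -1.7500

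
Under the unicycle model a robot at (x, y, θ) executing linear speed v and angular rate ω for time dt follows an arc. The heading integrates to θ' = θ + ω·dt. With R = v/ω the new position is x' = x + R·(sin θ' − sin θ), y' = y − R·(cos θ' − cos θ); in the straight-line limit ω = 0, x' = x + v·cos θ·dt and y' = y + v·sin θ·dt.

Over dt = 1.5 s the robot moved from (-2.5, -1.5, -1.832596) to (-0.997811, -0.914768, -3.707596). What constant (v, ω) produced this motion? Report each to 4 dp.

Δθ = -3.707596 − -1.832596 = -1.875000
ω = Δθ/dt = -1.875000/1.5 = -1.2500
R = Δx/(sin θ' − sin θ) = 1.0000
v = R·ω = 1.0000·-1.2500 = -1.2500

v = -1.2500, ω = -1.2500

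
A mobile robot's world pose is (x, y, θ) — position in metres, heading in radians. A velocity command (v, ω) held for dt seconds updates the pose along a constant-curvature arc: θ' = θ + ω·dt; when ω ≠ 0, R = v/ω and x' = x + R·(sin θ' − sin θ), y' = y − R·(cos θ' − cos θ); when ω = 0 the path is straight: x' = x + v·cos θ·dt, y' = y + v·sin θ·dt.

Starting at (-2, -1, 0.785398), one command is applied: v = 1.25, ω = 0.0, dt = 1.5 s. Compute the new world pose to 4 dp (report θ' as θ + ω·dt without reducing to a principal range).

(-0.6742, 0.3258, 0.7854)

θ' = 0.7854 + 0.0·1.5 = 0.7854
ω = 0 → straight: x' = -2 + 1.25·cos(0.7854)·1.5 = -0.6742
y' = -1 + 1.25·sin(0.7854)·1.5 = 0.3258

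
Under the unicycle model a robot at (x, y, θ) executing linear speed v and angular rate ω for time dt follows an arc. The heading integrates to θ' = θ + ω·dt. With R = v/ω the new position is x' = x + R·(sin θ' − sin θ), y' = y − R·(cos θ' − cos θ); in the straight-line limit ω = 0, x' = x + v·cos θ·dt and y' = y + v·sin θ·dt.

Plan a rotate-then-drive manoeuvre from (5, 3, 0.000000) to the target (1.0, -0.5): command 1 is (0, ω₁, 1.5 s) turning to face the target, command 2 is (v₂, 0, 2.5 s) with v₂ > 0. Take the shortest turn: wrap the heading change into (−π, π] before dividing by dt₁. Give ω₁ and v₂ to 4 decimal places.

heading to target = atan2(-0.5−3, 1−5) = -2.4228
Δθ = wrap(-2.4228 − 0.0000) = -2.4228; ω₁ = Δθ/dt₁ = -1.6152
distance = √((1−5)² + (-0.5−3)²) = 5.3151; v₂ = distance/dt₂ = 2.1260

ω₁ = -1.6152, v₂ = 2.1260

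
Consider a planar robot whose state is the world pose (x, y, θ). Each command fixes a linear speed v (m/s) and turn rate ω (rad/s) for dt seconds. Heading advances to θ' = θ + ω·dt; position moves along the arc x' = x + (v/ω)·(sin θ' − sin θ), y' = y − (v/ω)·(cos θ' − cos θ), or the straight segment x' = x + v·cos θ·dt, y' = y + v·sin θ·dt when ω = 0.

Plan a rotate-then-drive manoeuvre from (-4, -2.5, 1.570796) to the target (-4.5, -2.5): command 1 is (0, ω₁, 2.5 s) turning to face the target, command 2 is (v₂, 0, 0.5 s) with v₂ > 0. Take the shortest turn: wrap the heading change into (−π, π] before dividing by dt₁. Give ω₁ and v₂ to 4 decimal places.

ω₁ = 0.6283, v₂ = 1.0000

heading to target = atan2(-2.5−-2.5, -4.5−-4) = 3.1416
Δθ = wrap(3.1416 − 1.5708) = 1.5708; ω₁ = Δθ/dt₁ = 0.6283
distance = √((-4.5−-4)² + (-2.5−-2.5)²) = 0.5000; v₂ = distance/dt₂ = 1.0000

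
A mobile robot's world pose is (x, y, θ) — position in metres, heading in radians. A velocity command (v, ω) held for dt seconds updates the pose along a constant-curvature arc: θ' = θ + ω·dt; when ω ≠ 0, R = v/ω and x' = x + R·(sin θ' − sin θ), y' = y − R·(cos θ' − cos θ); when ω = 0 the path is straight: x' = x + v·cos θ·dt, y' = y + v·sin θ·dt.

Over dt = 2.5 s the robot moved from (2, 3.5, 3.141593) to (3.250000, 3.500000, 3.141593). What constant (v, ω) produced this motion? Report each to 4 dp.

v = -0.5000, ω = 0.0000

Δθ = 3.141593 − 3.141593 = 0.000000
ω = Δθ/dt = 0.000000/2.5 = 0.0000
ω = 0 → v = (Δx·cos θ + Δy·sin θ)/dt = -0.5000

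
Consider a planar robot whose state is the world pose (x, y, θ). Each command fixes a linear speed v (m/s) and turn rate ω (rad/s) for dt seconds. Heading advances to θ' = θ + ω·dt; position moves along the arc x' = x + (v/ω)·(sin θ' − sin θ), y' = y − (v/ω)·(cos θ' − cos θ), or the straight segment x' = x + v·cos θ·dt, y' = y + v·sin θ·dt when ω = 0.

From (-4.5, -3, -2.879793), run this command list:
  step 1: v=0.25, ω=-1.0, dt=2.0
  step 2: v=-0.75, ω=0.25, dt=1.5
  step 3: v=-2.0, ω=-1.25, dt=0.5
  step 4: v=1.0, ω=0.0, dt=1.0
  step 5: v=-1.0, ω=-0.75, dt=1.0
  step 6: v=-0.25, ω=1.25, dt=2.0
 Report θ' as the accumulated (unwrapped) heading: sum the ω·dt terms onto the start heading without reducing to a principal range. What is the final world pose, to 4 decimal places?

(-5.1505, -4.9634, -3.3798)

step 1: θ'=-4.8798 (R=-0.2500) → pose (-4.8112, -2.7169, -4.8798)
step 2: θ'=-4.5048 (R=-3.0000) → pose (-4.7887, -3.8351, -4.5048)
step 3: θ'=-5.1298 (R=1.6000) → pose (-4.8918, -4.8135, -5.1298)
step 4: θ'=-5.1298 (straight) → pose (-4.4864, -3.8993, -5.1298)
step 5: θ'=-5.8798 (R=1.3333) → pose (-5.1818, -4.5851, -5.8798)
step 6: θ'=-3.3798 (R=-0.2000) → pose (-5.1505, -4.9634, -3.3798)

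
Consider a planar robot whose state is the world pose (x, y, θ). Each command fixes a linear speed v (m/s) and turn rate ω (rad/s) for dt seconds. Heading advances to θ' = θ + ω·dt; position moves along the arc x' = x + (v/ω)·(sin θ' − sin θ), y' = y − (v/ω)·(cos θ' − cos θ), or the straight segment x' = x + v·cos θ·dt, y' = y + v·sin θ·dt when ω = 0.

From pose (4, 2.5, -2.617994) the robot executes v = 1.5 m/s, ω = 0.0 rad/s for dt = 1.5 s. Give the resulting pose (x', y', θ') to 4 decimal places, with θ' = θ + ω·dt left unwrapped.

(2.0514, 1.3750, -2.6180)

θ' = -2.6180 + 0.0·1.5 = -2.6180
ω = 0 → straight: x' = 4 + 1.5·cos(-2.6180)·1.5 = 2.0514
y' = 2.5 + 1.5·sin(-2.6180)·1.5 = 1.3750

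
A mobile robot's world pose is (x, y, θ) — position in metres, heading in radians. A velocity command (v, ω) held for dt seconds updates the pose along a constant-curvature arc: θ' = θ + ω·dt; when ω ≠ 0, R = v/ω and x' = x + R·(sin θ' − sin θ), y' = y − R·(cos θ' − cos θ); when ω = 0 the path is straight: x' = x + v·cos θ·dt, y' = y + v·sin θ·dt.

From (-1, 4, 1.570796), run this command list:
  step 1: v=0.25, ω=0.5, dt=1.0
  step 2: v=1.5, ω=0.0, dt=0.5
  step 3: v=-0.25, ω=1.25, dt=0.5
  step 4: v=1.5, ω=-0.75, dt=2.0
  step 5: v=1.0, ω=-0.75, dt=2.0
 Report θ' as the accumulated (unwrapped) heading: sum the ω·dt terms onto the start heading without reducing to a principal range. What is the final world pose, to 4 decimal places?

step 1: θ'=2.0708 (R=0.5000) → pose (-1.0612, 4.2397, 2.0708)
step 2: θ'=2.0708 (straight) → pose (-1.4208, 4.8979, 2.0708)
step 3: θ'=2.6958 (R=-0.2000) → pose (-1.3315, 4.8133, 2.6958)
step 4: θ'=1.1958 (R=-2.0000) → pose (-2.3302, 7.3504, 1.1958)
step 5: θ'=-0.3042 (R=-1.3333) → pose (-0.6901, 8.1342, -0.3042)

(-0.6901, 8.1342, -0.3042)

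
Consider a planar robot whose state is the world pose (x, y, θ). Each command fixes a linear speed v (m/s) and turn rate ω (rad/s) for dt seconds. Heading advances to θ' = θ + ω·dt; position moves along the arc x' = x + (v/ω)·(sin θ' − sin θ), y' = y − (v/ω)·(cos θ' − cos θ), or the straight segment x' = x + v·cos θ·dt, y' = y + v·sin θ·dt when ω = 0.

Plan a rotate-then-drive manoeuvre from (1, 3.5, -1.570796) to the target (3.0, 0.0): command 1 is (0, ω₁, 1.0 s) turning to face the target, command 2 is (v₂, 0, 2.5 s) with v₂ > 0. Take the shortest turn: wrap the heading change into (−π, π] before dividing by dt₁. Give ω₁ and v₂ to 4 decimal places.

heading to target = atan2(0−3.5, 3−1) = -1.0517
Δθ = wrap(-1.0517 − -1.5708) = 0.5191; ω₁ = Δθ/dt₁ = 0.5191
distance = √((3−1)² + (0−3.5)²) = 4.0311; v₂ = distance/dt₂ = 1.6125

ω₁ = 0.5191, v₂ = 1.6125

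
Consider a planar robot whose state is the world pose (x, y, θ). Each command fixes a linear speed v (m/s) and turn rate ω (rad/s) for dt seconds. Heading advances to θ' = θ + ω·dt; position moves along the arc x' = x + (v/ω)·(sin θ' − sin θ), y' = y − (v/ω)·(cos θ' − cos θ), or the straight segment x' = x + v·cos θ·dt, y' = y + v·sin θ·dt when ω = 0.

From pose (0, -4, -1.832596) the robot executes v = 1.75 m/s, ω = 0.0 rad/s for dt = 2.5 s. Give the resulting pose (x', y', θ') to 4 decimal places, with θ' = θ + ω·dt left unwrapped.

θ' = -1.8326 + 0.0·2.5 = -1.8326
ω = 0 → straight: x' = 0 + 1.75·cos(-1.8326)·2.5 = -1.1323
y' = -4 + 1.75·sin(-1.8326)·2.5 = -8.2259

(-1.1323, -8.2259, -1.8326)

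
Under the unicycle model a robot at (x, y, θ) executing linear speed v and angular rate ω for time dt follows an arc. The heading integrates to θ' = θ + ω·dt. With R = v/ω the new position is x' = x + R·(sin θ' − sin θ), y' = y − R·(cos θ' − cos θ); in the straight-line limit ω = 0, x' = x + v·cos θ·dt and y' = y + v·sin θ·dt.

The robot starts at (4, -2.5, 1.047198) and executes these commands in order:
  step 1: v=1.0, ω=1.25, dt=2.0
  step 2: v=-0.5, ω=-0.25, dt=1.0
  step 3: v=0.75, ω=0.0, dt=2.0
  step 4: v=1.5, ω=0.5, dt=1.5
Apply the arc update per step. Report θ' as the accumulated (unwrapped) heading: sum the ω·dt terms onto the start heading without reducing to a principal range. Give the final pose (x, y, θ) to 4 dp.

step 1: θ'=3.5472 (R=0.8000) → pose (2.9915, -1.3649, 3.5472)
step 2: θ'=3.2972 (R=2.0000) → pose (3.4707, -1.2268, 3.2972)
step 3: θ'=3.2972 (straight) → pose (1.9888, -1.4593, 3.2972)
step 4: θ'=4.0472 (R=3.0000) → pose (0.0934, -2.5714, 4.0472)

(0.0934, -2.5714, 4.0472)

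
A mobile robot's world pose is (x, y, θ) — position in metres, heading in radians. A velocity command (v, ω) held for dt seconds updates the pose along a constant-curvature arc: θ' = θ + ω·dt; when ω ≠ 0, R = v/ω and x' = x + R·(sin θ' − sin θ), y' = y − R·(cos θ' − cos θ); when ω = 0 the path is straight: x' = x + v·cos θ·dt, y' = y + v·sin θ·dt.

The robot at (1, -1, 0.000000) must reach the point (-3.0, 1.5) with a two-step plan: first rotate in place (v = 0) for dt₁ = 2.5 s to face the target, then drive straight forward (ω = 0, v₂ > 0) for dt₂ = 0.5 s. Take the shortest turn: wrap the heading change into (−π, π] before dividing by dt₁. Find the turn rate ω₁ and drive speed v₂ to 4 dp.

ω₁ = 1.0332, v₂ = 9.4340

heading to target = atan2(1.5−-1, -3−1) = 2.5830
Δθ = wrap(2.5830 − 0.0000) = 2.5830; ω₁ = Δθ/dt₁ = 1.0332
distance = √((-3−1)² + (1.5−-1)²) = 4.7170; v₂ = distance/dt₂ = 9.4340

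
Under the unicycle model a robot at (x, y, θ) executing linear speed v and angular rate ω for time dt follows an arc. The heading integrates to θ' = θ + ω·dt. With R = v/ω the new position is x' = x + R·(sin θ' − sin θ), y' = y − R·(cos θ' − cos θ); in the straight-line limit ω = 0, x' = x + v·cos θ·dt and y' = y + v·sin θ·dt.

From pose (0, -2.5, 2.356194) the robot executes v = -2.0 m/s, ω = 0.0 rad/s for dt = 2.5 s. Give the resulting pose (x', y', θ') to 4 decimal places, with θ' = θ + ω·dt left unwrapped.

(3.5355, -6.0355, 2.3562)

θ' = 2.3562 + 0.0·2.5 = 2.3562
ω = 0 → straight: x' = 0 + -2.0·cos(2.3562)·2.5 = 3.5355
y' = -2.5 + -2.0·sin(2.3562)·2.5 = -6.0355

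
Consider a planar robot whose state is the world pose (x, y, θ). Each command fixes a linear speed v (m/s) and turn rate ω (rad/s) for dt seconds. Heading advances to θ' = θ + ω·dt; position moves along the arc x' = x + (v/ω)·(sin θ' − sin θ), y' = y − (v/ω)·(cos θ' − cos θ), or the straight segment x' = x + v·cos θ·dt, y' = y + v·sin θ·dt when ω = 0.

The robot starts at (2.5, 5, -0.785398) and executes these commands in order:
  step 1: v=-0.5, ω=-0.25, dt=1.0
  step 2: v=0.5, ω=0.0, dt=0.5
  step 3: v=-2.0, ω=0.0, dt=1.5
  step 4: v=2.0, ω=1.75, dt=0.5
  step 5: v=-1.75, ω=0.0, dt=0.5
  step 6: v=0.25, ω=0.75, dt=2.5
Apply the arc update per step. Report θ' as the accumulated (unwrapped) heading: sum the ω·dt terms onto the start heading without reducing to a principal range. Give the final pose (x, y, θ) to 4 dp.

step 1: θ'=-1.0354 (R=2.0000) → pose (2.1941, 5.3938, -1.0354)
step 2: θ'=-1.0354 (straight) → pose (2.3216, 5.1788, -1.0354)
step 3: θ'=-1.0354 (straight) → pose (0.7911, 7.7590, -1.0354)
step 4: θ'=-0.1604 (R=1.1429) → pose (1.5915, 7.2139, -0.1604)
step 5: θ'=-0.1604 (straight) → pose (0.7277, 7.3537, -0.1604)
step 6: θ'=1.7146 (R=0.3333) → pose (1.1108, 7.7305, 1.7146)

(1.1108, 7.7305, 1.7146)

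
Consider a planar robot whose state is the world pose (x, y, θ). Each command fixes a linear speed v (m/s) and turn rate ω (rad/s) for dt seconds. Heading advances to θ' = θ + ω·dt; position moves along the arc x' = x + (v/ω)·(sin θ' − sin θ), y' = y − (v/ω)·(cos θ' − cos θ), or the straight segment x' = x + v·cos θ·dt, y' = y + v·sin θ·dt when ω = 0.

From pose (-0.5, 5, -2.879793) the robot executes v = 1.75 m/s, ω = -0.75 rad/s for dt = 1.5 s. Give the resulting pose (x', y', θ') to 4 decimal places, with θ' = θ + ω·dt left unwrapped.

θ' = -2.8798 + -0.75·1.5 = -4.0048
R = v/ω = 1.75/-0.75 = -2.3333
x' = -0.5 + -2.3333·(sin -4.0048 − sin -2.8798) = -2.8771
y' = 5 − -2.3333·(cos -4.0048 − cos -2.8798) = 5.7371

(-2.8771, 5.7371, -4.0048)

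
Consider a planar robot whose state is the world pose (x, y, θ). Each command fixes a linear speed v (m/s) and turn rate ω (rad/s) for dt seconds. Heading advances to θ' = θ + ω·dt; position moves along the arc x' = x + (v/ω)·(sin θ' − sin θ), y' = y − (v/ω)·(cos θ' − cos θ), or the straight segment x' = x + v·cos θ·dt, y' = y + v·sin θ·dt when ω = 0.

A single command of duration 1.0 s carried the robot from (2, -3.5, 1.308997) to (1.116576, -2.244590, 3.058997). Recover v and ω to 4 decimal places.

v = 1.7500, ω = 1.7500

Δθ = 3.058997 − 1.308997 = 1.750000
ω = Δθ/dt = 1.750000/1.0 = 1.7500
R = −Δy/(cos θ' − cos θ) = 1.0000
v = R·ω = 1.0000·1.7500 = 1.7500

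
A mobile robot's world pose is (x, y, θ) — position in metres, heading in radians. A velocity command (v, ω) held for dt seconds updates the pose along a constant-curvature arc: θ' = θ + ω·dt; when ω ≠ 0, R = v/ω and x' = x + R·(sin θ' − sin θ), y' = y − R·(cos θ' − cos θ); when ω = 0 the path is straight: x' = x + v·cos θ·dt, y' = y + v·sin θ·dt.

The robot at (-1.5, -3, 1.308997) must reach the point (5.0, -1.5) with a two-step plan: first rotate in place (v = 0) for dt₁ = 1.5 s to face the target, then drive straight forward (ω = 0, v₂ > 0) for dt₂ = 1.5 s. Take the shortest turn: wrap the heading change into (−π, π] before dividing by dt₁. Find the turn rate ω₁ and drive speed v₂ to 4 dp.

heading to target = atan2(-1.5−-3, 5−-1.5) = 0.2268
Δθ = wrap(0.2268 − 1.3090) = -1.0822; ω₁ = Δθ/dt₁ = -0.7215
distance = √((5−-1.5)² + (-1.5−-3)²) = 6.6708; v₂ = distance/dt₂ = 4.4472

ω₁ = -0.7215, v₂ = 4.4472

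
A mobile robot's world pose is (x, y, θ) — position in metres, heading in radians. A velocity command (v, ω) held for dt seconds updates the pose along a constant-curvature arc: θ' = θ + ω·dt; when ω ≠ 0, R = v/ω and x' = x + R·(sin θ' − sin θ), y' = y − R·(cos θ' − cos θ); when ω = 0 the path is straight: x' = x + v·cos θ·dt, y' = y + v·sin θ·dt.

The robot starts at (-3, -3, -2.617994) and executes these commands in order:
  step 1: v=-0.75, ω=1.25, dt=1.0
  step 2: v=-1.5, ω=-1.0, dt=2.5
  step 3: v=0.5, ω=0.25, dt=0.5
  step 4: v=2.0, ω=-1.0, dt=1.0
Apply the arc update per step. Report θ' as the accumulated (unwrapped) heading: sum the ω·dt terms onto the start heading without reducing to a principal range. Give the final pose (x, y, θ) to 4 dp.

step 1: θ'=-1.3680 (R=-0.6000) → pose (-2.7123, -2.3595, -1.3680)
step 2: θ'=-3.8680 (R=1.5000) → pose (-0.2468, -0.9361, -3.8680)
step 3: θ'=-3.7430 (R=2.0000) → pose (-0.4435, -0.7821, -3.7430)
step 4: θ'=-4.7430 (R=-2.0000) → pose (-1.3110, 0.9282, -4.7430)

(-1.3110, 0.9282, -4.7430)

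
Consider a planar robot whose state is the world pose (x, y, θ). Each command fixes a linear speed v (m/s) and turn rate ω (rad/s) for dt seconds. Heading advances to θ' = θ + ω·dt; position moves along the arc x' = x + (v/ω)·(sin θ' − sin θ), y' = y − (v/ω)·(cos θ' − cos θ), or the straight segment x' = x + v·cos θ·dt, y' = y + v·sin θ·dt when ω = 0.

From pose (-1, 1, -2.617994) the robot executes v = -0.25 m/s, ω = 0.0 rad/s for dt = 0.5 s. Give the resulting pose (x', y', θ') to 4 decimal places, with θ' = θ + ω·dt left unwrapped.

(-0.8917, 1.0625, -2.6180)

θ' = -2.6180 + 0.0·0.5 = -2.6180
ω = 0 → straight: x' = -1 + -0.25·cos(-2.6180)·0.5 = -0.8917
y' = 1 + -0.25·sin(-2.6180)·0.5 = 1.0625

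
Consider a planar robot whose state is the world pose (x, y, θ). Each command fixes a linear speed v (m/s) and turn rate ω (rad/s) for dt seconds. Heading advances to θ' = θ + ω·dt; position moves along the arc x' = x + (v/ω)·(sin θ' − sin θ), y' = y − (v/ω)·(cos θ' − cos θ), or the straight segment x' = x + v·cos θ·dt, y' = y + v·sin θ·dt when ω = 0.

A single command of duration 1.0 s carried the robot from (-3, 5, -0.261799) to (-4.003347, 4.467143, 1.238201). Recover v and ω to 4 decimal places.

Δθ = 1.238201 − -0.261799 = 1.500000
ω = Δθ/dt = 1.500000/1.0 = 1.5000
R = Δx/(sin θ' − sin θ) = -0.8333
v = R·ω = -0.8333·1.5000 = -1.2500

v = -1.2500, ω = 1.5000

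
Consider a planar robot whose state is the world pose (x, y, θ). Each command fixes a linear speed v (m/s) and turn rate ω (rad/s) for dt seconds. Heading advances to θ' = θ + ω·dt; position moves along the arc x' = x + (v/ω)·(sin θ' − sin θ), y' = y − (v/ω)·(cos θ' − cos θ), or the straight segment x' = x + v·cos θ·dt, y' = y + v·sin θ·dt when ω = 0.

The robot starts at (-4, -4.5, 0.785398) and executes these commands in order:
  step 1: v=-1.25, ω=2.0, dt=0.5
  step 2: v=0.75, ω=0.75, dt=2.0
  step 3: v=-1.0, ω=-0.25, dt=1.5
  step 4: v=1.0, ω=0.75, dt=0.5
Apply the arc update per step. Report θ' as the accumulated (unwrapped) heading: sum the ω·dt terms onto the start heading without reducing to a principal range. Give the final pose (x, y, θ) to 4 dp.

step 1: θ'=1.7854 (R=-0.6250) → pose (-4.1687, -5.0750, 1.7854)
step 2: θ'=3.2854 (R=1.0000) → pose (-5.2891, -4.2983, 3.2854)
step 3: θ'=2.9104 (R=4.0000) → pose (-3.7993, -4.3635, 2.9104)
step 4: θ'=3.2854 (R=1.3333) → pose (-4.2959, -4.3417, 3.2854)

(-4.2959, -4.3417, 3.2854)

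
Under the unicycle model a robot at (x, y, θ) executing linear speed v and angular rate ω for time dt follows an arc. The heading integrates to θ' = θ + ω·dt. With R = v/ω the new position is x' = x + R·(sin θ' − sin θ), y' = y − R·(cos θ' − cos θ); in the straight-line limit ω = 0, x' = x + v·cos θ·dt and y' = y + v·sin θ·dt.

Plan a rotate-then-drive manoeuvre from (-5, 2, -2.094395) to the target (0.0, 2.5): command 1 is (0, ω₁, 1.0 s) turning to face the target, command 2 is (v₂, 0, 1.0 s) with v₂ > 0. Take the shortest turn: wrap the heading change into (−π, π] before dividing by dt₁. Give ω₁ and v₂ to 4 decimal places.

heading to target = atan2(2.5−2, 0−-5) = 0.0997
Δθ = wrap(0.0997 − -2.0944) = 2.1941; ω₁ = Δθ/dt₁ = 2.1941
distance = √((0−-5)² + (2.5−2)²) = 5.0249; v₂ = distance/dt₂ = 5.0249

ω₁ = 2.1941, v₂ = 5.0249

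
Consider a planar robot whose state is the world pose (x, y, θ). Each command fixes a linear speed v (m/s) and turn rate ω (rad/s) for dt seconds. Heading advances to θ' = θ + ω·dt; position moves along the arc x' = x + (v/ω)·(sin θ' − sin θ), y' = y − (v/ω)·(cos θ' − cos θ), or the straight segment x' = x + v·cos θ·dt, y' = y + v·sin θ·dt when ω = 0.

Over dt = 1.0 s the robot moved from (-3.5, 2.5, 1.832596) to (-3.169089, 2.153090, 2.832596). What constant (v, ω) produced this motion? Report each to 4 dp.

Δθ = 2.832596 − 1.832596 = 1.000000
ω = Δθ/dt = 1.000000/1.0 = 1.0000
R = −Δy/(cos θ' − cos θ) = -0.5000
v = R·ω = -0.5000·1.0000 = -0.5000

v = -0.5000, ω = 1.0000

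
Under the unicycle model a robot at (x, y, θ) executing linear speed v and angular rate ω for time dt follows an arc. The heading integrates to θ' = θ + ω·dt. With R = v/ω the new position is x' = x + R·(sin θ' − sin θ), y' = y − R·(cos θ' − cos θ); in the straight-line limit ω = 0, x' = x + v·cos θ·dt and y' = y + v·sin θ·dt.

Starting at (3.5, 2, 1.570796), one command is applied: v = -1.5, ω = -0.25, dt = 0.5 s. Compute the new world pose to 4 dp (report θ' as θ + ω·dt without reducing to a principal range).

θ' = 1.5708 + -0.25·0.5 = 1.4458
R = v/ω = -1.5/-0.25 = 6.0000
x' = 3.5 + 6.0000·(sin 1.4458 − sin 1.5708) = 3.4532
y' = 2 − 6.0000·(cos 1.4458 − cos 1.5708) = 1.2520

(3.4532, 1.2520, 1.4458)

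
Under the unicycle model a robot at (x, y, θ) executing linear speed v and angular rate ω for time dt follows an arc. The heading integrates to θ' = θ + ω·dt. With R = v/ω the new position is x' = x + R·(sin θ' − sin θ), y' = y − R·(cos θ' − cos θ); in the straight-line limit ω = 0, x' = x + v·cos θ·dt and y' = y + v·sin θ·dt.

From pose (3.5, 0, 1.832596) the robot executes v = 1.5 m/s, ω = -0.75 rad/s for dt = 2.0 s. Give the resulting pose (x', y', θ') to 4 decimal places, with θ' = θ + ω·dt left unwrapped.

θ' = 1.8326 + -0.75·2.0 = 0.3326
R = v/ω = 1.5/-0.75 = -2.0000
x' = 3.5 + -2.0000·(sin 0.3326 − sin 1.8326) = 4.7789
y' = 0 − -2.0000·(cos 0.3326 − cos 1.8326) = 2.4080

(4.7789, 2.4080, 0.3326)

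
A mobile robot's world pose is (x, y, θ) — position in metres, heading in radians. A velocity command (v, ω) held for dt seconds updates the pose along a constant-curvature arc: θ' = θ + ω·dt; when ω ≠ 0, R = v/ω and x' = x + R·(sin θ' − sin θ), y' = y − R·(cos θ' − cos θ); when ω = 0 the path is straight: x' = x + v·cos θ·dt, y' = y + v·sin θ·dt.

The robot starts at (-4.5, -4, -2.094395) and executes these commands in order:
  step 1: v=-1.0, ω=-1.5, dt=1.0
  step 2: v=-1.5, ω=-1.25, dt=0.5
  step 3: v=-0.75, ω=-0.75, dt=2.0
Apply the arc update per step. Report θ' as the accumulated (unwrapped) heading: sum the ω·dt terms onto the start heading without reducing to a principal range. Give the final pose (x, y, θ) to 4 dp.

(-3.4454, -5.5635, -5.7194)

step 1: θ'=-3.5944 (R=0.6667) → pose (-3.6310, -3.7339, -3.5944)
step 2: θ'=-4.2194 (R=1.2000) → pose (-3.0989, -4.2450, -4.2194)
step 3: θ'=-5.7194 (R=1.0000) → pose (-3.4454, -5.5635, -5.7194)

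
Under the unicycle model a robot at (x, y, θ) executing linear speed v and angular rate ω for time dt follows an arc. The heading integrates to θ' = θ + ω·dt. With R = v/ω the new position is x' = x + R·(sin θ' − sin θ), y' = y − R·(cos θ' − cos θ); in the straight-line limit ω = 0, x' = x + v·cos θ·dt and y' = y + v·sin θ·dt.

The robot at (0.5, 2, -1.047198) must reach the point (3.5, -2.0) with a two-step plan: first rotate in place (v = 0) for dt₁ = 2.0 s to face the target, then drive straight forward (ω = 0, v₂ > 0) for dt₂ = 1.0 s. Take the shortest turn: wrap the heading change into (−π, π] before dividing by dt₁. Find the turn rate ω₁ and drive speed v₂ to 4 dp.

ω₁ = 0.0600, v₂ = 5.0000

heading to target = atan2(-2−2, 3.5−0.5) = -0.9273
Δθ = wrap(-0.9273 − -1.0472) = 0.1199; ω₁ = Δθ/dt₁ = 0.0600
distance = √((3.5−0.5)² + (-2−2)²) = 5.0000; v₂ = distance/dt₂ = 5.0000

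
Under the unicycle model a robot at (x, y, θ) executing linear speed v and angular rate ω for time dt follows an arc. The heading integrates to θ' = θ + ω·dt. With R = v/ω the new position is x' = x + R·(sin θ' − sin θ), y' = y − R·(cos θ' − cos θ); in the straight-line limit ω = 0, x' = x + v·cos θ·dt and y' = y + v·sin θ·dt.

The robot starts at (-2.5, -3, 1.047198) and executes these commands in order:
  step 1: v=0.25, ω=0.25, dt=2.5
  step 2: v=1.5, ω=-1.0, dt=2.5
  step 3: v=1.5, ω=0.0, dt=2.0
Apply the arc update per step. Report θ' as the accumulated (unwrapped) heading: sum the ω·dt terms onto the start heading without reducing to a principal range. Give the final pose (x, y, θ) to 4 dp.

(2.2553, -3.4415, -0.8278)

step 1: θ'=1.6722 (R=1.0000) → pose (-2.3712, -2.3988, 1.6722)
step 2: θ'=-0.8278 (R=-1.5000) → pose (0.2258, -1.2322, -0.8278)
step 3: θ'=-0.8278 (straight) → pose (2.2553, -3.4415, -0.8278)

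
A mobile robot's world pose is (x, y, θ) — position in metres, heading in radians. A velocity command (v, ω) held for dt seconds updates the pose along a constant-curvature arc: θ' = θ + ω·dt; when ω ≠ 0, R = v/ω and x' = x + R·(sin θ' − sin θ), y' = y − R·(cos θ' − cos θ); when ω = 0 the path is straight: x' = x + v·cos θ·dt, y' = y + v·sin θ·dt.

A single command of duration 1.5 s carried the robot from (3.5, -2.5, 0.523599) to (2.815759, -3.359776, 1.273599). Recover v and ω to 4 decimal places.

v = -0.7500, ω = 0.5000

Δθ = 1.273599 − 0.523599 = 0.750000
ω = Δθ/dt = 0.750000/1.5 = 0.5000
R = −Δy/(cos θ' − cos θ) = -1.5000
v = R·ω = -1.5000·0.5000 = -0.7500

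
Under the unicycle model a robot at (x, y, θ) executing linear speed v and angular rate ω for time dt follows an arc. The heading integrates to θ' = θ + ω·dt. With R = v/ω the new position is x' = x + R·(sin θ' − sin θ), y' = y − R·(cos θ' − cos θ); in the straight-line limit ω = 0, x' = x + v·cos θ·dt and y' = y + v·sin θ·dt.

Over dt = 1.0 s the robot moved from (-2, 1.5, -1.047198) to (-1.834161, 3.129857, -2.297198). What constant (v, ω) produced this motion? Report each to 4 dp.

Δθ = -2.297198 − -1.047198 = -1.250000
ω = Δθ/dt = -1.250000/1.0 = -1.2500
R = −Δy/(cos θ' − cos θ) = 1.4000
v = R·ω = 1.4000·-1.2500 = -1.7500

v = -1.7500, ω = -1.2500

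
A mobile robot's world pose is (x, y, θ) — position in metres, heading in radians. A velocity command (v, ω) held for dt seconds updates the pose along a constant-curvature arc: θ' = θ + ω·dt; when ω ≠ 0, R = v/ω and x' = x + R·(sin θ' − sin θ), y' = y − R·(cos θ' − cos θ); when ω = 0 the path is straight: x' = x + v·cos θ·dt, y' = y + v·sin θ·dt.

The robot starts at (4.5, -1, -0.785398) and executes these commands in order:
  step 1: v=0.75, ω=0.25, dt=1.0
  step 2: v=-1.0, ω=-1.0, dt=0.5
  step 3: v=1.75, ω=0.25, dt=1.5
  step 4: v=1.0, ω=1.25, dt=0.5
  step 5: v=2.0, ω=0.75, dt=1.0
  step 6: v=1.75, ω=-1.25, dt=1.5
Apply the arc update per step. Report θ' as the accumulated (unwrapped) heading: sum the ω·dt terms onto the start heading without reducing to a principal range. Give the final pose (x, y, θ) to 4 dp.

(10.9728, -3.0819, -1.1604)

step 1: θ'=-0.5354 (R=3.0000) → pose (5.0908, -1.4589, -0.5354)
step 2: θ'=-1.0354 (R=1.0000) → pose (4.7409, -1.1090, -1.0354)
step 3: θ'=-0.6604 (R=7.0000) → pose (6.4673, -3.0659, -0.6604)
step 4: θ'=-0.0354 (R=0.8000) → pose (6.9298, -3.2336, -0.0354)
step 5: θ'=0.7146 (R=2.6667) → pose (8.7716, -2.5829, 0.7146)
step 6: θ'=-1.1604 (R=-1.4000) → pose (10.9728, -3.0819, -1.1604)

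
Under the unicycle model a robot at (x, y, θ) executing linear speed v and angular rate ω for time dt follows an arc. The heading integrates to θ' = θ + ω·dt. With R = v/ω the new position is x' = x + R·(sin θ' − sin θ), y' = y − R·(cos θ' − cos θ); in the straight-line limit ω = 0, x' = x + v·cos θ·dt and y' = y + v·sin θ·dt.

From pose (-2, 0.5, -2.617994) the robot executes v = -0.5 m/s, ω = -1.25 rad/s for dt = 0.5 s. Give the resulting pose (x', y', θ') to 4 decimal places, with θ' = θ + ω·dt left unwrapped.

θ' = -2.6180 + -1.25·0.5 = -3.2430
R = v/ω = -0.5/-1.25 = 0.4000
x' = -2 + 0.4000·(sin -3.2430 − sin -2.6180) = -1.7595
y' = 0.5 − 0.4000·(cos -3.2430 − cos -2.6180) = 0.5515

(-1.7595, 0.5515, -3.2430)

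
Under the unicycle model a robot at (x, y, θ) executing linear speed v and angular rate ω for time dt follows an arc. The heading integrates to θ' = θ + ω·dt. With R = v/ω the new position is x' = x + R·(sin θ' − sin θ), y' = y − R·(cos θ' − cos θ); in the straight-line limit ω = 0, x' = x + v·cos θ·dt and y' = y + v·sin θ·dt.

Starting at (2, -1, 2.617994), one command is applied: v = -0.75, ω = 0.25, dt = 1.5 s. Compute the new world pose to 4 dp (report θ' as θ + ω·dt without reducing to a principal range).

(3.0558, -1.3689, 2.9930)

θ' = 2.6180 + 0.25·1.5 = 2.9930
R = v/ω = -0.75/0.25 = -3.0000
x' = 2 + -3.0000·(sin 2.9930 − sin 2.6180) = 3.0558
y' = -1 − -3.0000·(cos 2.9930 − cos 2.6180) = -1.3689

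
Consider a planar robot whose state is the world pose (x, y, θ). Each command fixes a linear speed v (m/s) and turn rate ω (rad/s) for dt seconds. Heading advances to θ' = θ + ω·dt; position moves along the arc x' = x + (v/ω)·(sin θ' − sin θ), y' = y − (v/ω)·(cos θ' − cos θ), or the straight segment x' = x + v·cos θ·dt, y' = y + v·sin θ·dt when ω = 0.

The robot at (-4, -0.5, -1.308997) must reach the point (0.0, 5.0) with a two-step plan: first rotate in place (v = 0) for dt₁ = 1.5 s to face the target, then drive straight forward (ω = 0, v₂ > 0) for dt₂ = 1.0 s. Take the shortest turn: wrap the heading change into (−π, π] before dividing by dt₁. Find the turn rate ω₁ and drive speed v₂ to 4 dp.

heading to target = atan2(5−-0.5, 0−-4) = 0.9420
Δθ = wrap(0.9420 − -1.3090) = 2.2510; ω₁ = Δθ/dt₁ = 1.5007
distance = √((0−-4)² + (5−-0.5)²) = 6.8007; v₂ = distance/dt₂ = 6.8007

ω₁ = 1.5007, v₂ = 6.8007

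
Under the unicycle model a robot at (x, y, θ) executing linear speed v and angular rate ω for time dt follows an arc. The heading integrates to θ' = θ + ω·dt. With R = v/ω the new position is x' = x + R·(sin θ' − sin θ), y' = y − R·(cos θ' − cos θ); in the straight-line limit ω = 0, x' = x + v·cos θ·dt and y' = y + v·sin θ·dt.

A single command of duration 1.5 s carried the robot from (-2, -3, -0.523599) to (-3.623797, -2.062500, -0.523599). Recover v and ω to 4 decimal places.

Δθ = -0.523599 − -0.523599 = 0.000000
ω = Δθ/dt = 0.000000/1.5 = 0.0000
ω = 0 → v = (Δx·cos θ + Δy·sin θ)/dt = -1.2500

v = -1.2500, ω = 0.0000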